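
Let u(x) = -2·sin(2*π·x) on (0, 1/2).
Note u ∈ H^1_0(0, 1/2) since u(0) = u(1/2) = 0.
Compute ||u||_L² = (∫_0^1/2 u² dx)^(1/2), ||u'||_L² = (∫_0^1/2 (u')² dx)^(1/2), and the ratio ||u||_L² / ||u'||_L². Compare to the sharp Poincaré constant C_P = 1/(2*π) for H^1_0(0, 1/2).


||u||_L² / ||u'||_L² = 1/(2*π) = C_P.

u(x) = -2·sin(2*π·x), so u'(x) = -4*π*cos(2*π*x).
Writing u(x) = A·sin(kπx/L) with A = -2 and k = 1, use ∫_0^L sin²(kπx/L) dx = L/2 and ∫_0^L cos²(kπx/L) dx = L/2.
u² = 4·sin²(2*π·x) and (u')² = 16*π^2·cos²(2*π·x), and each of sin², cos² integrates to L/2 = 1/4 over (0, 1/2).
∫_0^1/2 u² dx = 1, so ||u||_L² = 1.
∫_0^1/2 (u')² dx = 4*π^2, so ||u'||_L² = 2*π.
Ratio ||u||_L² / ||u'||_L² = 1/(2*π).
Sharp Poincaré constant on H^1_0(0, 1/2) is C_P = L/π = 1/(2*π), achieved by sin(2*π·x).
This is the k = 1 eigenfunction (up to amplitude), so the ratio equals the sharp Poincaré constant exactly.


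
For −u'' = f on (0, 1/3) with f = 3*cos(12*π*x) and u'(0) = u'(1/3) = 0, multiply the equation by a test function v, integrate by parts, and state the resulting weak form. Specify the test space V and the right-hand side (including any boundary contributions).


V = H^1(0, 1/3) (no boundary constraint on v; u is determined up to an additive constant); weak form: ∫_0^1/3 u'v' dx = ∫_0^1/3 (3*cos(12*π*x)) v dx for all v ∈ V.

Multiply both sides by a test function v and integrate from 0 to 1/3:
  ∫_0^1/3 −u''(x) v(x) dx = ∫_0^1/3 f(x) v(x) dx.
Integrate the LHS by parts once:
  ∫_0^1/3 −u'' v dx = −[u'(x) v(x)]_0^1/3 + ∫_0^1/3 u'(x) v'(x) dx.
Thus ∫_0^1/3 u'(x) v'(x) dx = ∫_0^1/3 f(x) v(x) dx + [u'(x) v(x)]_0^1/3.
Choose V so that boundary terms are either known or forced to vanish.
u has homogeneous Neumann: u'(0) = u'(1/3) = 0. So [u' v]_0^1/3 = 0·v(1/3) − 0·v(0) = 0 for any v; take V = H^1(0, 1/3).
Weak formulation: find u (satisfying any essential BC) such that ∫_0^1/3 u'(x) v'(x) dx = ∫_0^1/3 f v dx for all v ∈ V (homogeneous Neumann, so boundary terms vanish).
Substituting f(x) = 3*cos(12*π*x), the right-hand side is ∫_0^1/3 (3*cos(12*π*x)) v dx.
Compatibility check (pure Neumann): taking v ≡ 1 ∈ V gives 0 = ∫_0^1/3 f dx + (0) − (0), i.e. ∫_0^1/3 f dx must equal u'(0) − u'(1/3) = 0. Indeed ∫_0^1/3 (3*cos(12*π*x)) dx = 0, so the data are compatible. The solution is then unique only up to an additive constant (fix it e.g. by requiring ∫_0^1/3 u dx = 0).


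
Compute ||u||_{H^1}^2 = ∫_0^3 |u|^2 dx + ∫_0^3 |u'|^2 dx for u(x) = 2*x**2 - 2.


||u||_{H^1}^2 = 1392/5

The H^1 norm (squared) on an interval (0, L) is
  ||u||_{H^1}^2 = ∫_0^L u(x)^2 dx + ∫_0^L u'(x)^2 dx.
Compute u'(x) = 4*x.
Then u(x)^2 = 4*x**4 - 8*x**2 + 4 and u'(x)^2 = 16*x**2.
Integrate each monomial from 0 to 3 using ∫_0^3 c·x^n dx = c·3^(n+1)/(n+1):
  ∫_0^3 u(x)^2 dx = ∫_0^3 (4*x^4 - 8*x^2 + 4) dx. Term by term:
    ∫_0^3 4*x^4 dx = 972/5;  ∫_0^3 -8*x^2 dx = -72;  ∫_0^3 4 dx = 12.
  Sum: 972/5 − 72 + 12 = 672/5.
  ∫_0^3 u'(x)^2 dx = ∫_0^3 (16*x^2) dx. Term by term:
    ∫_0^3 16*x^2 dx = 144.
Adding: ||u||_{H^1}^2 = 672/5 + 144 = 1392/5.


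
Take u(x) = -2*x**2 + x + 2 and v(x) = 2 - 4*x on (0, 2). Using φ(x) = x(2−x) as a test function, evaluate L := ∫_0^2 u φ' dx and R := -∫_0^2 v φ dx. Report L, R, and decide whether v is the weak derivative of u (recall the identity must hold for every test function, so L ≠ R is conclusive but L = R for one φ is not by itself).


LHS = 4, RHS = 8/3. No, v is not the weak derivative of u.

u(x) = -2*x**2 + x + 2, classical derivative u'(x) = 1 - 4*x.
φ(x) = x(2−x), so φ'(x) = 2 - 2*x.
Note φ(0) = φ(2) = 0, so the boundary term u·φ vanishes.
LHS = ∫_0^2 u(x) φ'(x) dx = ∫_0^2 (4*x^3 - 6*x^2 - 2*x + 4) dx. Term by term:
  ∫_0^2 4*x^3 dx = 16;  ∫_0^2 -6*x^2 dx = -16;  ∫_0^2 -2*x dx = -4;
  ∫_0^2 4 dx = 8.
Sum: 16 − 16 − 4 + 8 = 4.
So LHS = 4.
∫_0^2 v(x) φ(x) dx = ∫_0^2 (4*x^3 - 10*x^2 + 4*x) dx. Term by term:
  ∫_0^2 4*x^3 dx = 16;  ∫_0^2 -10*x^2 dx = -80/3;  ∫_0^2 4*x dx = 8.
Sum: 16 − 80/3 + 8 = -8/3.
So RHS = -∫_0^2 v(x) φ(x) dx = 8/3.
LHS − RHS = 4/3 ≠ 0, so the identity fails.
(For a valid weak derivative the identity must hold for EVERY test function, in particular this one. The failure shows v is NOT the weak derivative of u.)
Correct weak derivative would be u'(x) = 1 - 4*x.


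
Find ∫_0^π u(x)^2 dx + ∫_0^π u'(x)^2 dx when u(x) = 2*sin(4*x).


||u||_{H^1(0,π)}^2 = 34*π

u'(x) = 8*cos(4*x).
Expand u² and (u')² and integrate term by term on (0, π), using: for integers n ≥ 1, ∫_0^π sin²(nx) dx = ∫_0^π cos²(nx) dx = π/2; for n ≠ n', ∫_0^π sin(nx)sin(n'x) dx = ∫_0^π cos(nx)cos(n'x) dx = 0; and by product-to-sum, ∫_0^π sin(nx)cos(n'x) dx = ½∫_0^π [sin((n+n')x) + sin((n−n')x)] dx, which is 0 when n+n' is even and 2n/(n²−n'²) when n+n' is odd (it need not vanish on (0, π)).
  u² squared terms: (2)²·∫sin(4x)² dx = 4·π/2 = 2*π.
  So ∫_0^π u² dx = 2*π.
  (u')² squared terms: (8)²·∫cos(4x)² dx = 64·π/2 = 32*π.
  So ∫_0^π (u')² dx = 32*π.
||u||_{H^1}^2 = (2*π) + (32*π) = 34*π.


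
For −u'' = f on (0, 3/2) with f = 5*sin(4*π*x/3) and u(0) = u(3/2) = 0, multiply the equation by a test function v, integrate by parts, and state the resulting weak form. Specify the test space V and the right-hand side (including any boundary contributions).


V = H^1_0(0, 3/2) (so v(0) = v(3/2) = 0); weak form: ∫_0^3/2 u'v' dx = ∫_0^3/2 (5*sin(4*π*x/3)) v dx for all v ∈ V.

Multiply both sides by a test function v and integrate from 0 to 3/2:
  ∫_0^3/2 −u''(x) v(x) dx = ∫_0^3/2 f(x) v(x) dx.
Integrate the LHS by parts once:
  ∫_0^3/2 −u'' v dx = −[u'(x) v(x)]_0^3/2 + ∫_0^3/2 u'(x) v'(x) dx.
Thus ∫_0^3/2 u'(x) v'(x) dx = ∫_0^3/2 f(x) v(x) dx + [u'(x) v(x)]_0^3/2.
Choose V so that boundary terms are either known or forced to vanish.
u is Dirichlet: u(0) = u(3/2) = 0. Let V = H^1_0(0, 3/2); then v(0) = v(3/2) = 0, and [u' v]_0^3/2 = 0.
Weak formulation: find u (satisfying any essential BC) such that ∫_0^3/2 u'(x) v'(x) dx = ∫_0^3/2 f v dx for all v ∈ V.
Substituting f(x) = 5*sin(4*π*x/3), the right-hand side is ∫_0^3/2 (5*sin(4*π*x/3)) v dx.


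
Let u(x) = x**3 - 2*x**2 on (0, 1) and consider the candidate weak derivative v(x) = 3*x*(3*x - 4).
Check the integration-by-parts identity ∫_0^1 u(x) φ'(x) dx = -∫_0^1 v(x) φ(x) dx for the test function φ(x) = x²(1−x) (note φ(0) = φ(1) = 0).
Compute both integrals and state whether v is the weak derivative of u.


LHS = 1/10, RHS = 3/10. No, v is not the weak derivative of u.

u(x) = x**3 - 2*x**2, classical derivative u'(x) = 3*x**2 - 4*x.
φ(x) = x²(1−x), so φ'(x) = x*(2 - 3*x).
Note φ(0) = φ(1) = 0, so the boundary term u·φ vanishes.
LHS = ∫_0^1 u(x) φ'(x) dx = ∫_0^1 (-3*x^5 + 8*x^4 - 4*x^3) dx. Term by term:
  ∫_0^1 -3*x^5 dx = -1/2;  ∫_0^1 8*x^4 dx = 8/5;  ∫_0^1 -4*x^3 dx = -1.
Sum: -1/2 + 8/5 − 1 = 1/10.
So LHS = 1/10.
∫_0^1 v(x) φ(x) dx = ∫_0^1 (-9*x^5 + 21*x^4 - 12*x^3) dx. Term by term:
  ∫_0^1 -9*x^5 dx = -3/2;  ∫_0^1 21*x^4 dx = 21/5;  ∫_0^1 -12*x^3 dx = -3.
Sum: -3/2 + 21/5 − 3 = -3/10.
So RHS = -∫_0^1 v(x) φ(x) dx = 3/10.
LHS − RHS = -1/5 ≠ 0, so the identity fails.
(For a valid weak derivative the identity must hold for EVERY test function, in particular this one. The failure shows v is NOT the weak derivative of u.)
Correct weak derivative would be u'(x) = 3*x**2 - 4*x.


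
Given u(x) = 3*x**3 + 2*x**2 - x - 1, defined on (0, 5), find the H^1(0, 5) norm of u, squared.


||u||_{H^1}^2 = 8000395/42

The H^1 norm (squared) on an interval (0, L) is
  ||u||_{H^1}^2 = ∫_0^L u(x)^2 dx + ∫_0^L u'(x)^2 dx.
Compute u'(x) = 9*x**2 + 4*x - 1.
Then u(x)^2 = 9*x**6 + 12*x**5 - 2*x**4 - 10*x**3 - 3*x**2 + 2*x + 1 and u'(x)^2 = 81*x**4 + 72*x**3 - 2*x**2 - 8*x + 1.
Integrate each monomial from 0 to 5 using ∫_0^5 c·x^n dx = c·5^(n+1)/(n+1):
  ∫_0^5 u(x)^2 dx = ∫_0^5 (9*x^6 + 12*x^5 - 2*x^4 - 10*x^3 - 3*x^2 + 2*x + 1) dx. Term by term:
    ∫_0^5 9*x^6 dx = 703125/7;  ∫_0^5 12*x^5 dx = 31250;  ∫_0^5 -2*x^4 dx = -1250;
    ∫_0^5 -10*x^3 dx = -3125/2;  ∫_0^5 -3*x^2 dx = -125;  ∫_0^5 2*x dx = 25;
    ∫_0^5 1 dx = 5.
  Sum: 703125/7 + 31250 − 1250 − 3125/2 − 125 + 25 + 5 = 1803045/14.
  ∫_0^5 u'(x)^2 dx = ∫_0^5 (81*x^4 + 72*x^3 - 2*x^2 - 8*x + 1) dx. Term by term:
    ∫_0^5 81*x^4 dx = 50625;  ∫_0^5 72*x^3 dx = 11250;  ∫_0^5 -2*x^2 dx = -250/3;
    ∫_0^5 -8*x dx = -100;  ∫_0^5 1 dx = 5.
  Sum: 50625 + 11250 − 250/3 − 100 + 5 = 185090/3.
Adding: ||u||_{H^1}^2 = 1803045/14 + 185090/3 = 8000395/42.


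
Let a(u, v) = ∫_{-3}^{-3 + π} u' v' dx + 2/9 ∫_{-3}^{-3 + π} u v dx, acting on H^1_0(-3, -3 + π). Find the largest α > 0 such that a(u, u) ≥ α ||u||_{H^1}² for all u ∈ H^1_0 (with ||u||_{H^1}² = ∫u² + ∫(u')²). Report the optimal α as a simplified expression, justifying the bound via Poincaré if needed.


α = 11/18

Coercivity of a(·,·) on H^1_0(-3, -3 + π) means a(u, u) ≥ α ||u||_{H^1}² for every u ∈ H^1_0.
The interval has length L = π, and Poincaré/coercivity depend only on L. Here a(u, u) = ∫(u')² + (2/9)·∫u².
Here 0 < c = 2/9 < 1. The condition a(u,u) ≥ α||u||_{H^1}² reads (1−α)∫(u')² ≥ (α−c)∫u². Any admissible α is ≤ 1 (rapidly oscillating u have ∫u²/∫(u')² → 0), and α = 1 would force 0 ≥ (1−c)∫u², impossible since c < 1; so 1−α > 0. By the sharp Poincaré inequality on H^1_0 of an interval of length L, ∫(u')² ≥ (π/L)²∫u² with equality for the first sine mode sin(π(x−x₀)/L) (x₀ the left endpoint), so the inequality holds for all u iff (1−α)(π/L)² ≥ α − c, i.e. α ≤ ((π/L)² + c)/((π/L)² + 1) = (1 + c(L/π)²)/(1 + (L/π)²). With (π/L)² = 1 and c = 2/9, the largest admissible constant is α = ((π/L)² + c)/((π/L)² + 1).
Simplifying, α = 11/18.


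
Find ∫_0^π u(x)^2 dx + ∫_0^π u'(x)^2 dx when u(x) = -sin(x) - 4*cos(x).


||u||_{H^1(0,π)}^2 = 17*π

u'(x) = 4*sin(x) - cos(x).
Expand u² and (u')² and integrate term by term on (0, π), using: for integers n ≥ 1, ∫_0^π sin²(nx) dx = ∫_0^π cos²(nx) dx = π/2; for n ≠ n', ∫_0^π sin(nx)sin(n'x) dx = ∫_0^π cos(nx)cos(n'x) dx = 0; and by product-to-sum, ∫_0^π sin(nx)cos(n'x) dx = ½∫_0^π [sin((n+n')x) + sin((n−n')x)] dx, which is 0 when n+n' is even and 2n/(n²−n'²) when n+n' is odd (it need not vanish on (0, π)).
  u² squared terms: (-1)²·∫sin(x)² dx = 1·π/2 = π/2;  (-4)²·∫cos(x)² dx = 16·π/2 = 8*π.
  u² cross terms: 2·(-1)·(-4)·∫sin(x)·cos(x) dx = 8·(0) = 0.
  So ∫_0^π u² dx = π/2 + 8*π + 0 = 17*π/2.
  (u')² squared terms: (-1)²·∫cos(x)² dx = 1·π/2 = π/2;  (4)²·∫sin(x)² dx = 16·π/2 = 8*π.
  (u')² cross terms: 2·(-1)·(4)·∫cos(x)·sin(x) dx = -8·(0) = 0.
  So ∫_0^π (u')² dx = π/2 + 8*π + 0 = 17*π/2.
||u||_{H^1}^2 = (17*π/2) + (17*π/2) = 17*π.


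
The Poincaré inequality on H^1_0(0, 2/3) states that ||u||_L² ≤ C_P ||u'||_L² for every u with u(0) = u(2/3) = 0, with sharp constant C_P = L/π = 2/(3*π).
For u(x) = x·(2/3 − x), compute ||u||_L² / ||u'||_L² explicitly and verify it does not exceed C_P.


||u||_L² / ||u'||_L² = sqrt(10)/15 < C_P = 2/(3*π).

u(x) = x·(2/3 − x), so u'(x) = 2/3 - 2*x.
u(x) = x·(2/3 − x) vanishes at x = 0 and x = 2/3, so u ∈ H^1_0(0, 2/3). Differentiate via the product rule and integrate the resulting polynomials term by term.
  ∫_0^2/3 u² dx = ∫_0^2/3 (x^4 - 4*x^3/3 + 4*x^2/9) dx. Term by term:
    ∫_0^2/3 x^4 dx = 32/1215;  ∫_0^2/3 -4*x^3/3 dx = -16/243;  ∫_0^2/3 4*x^2/9 dx = 32/729.
  Sum: 32/1215 − 16/243 + 32/729 = 16/3645.
  ∫_0^2/3 (u')² dx = ∫_0^2/3 (4*x^2 - 8*x/3 + 4/9) dx. Term by term:
    ∫_0^2/3 4*x^2 dx = 32/81;  ∫_0^2/3 -8*x/3 dx = -16/27;  ∫_0^2/3 4/9 dx = 8/27.
  Sum: 32/81 − 16/27 + 8/27 = 8/81.
∫_0^2/3 u² dx = 16/3645, so ||u||_L² = 4*sqrt(5)/135.
∫_0^2/3 (u')² dx = 8/81, so ||u'||_L² = 2*sqrt(2)/9.
Ratio ||u||_L² / ||u'||_L² = sqrt(10)/15.
Sharp Poincaré constant on H^1_0(0, 2/3) is C_P = L/π = 2/(3*π), achieved by sin(3*π/2·x).
A polynomial bump cannot attain the sharp Poincaré constant (only the first sine eigenfunction does), so the ratio is strictly less than C_P, consistent with ||u||_L² ≤ C_P ||u'||_L².


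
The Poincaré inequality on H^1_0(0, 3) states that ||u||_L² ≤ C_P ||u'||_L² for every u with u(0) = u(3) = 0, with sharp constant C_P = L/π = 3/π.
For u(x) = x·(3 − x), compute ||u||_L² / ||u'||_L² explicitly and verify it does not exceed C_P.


||u||_L² / ||u'||_L² = 3*sqrt(10)/10 < C_P = 3/π.

u(x) = x·(3 − x), so u'(x) = 3 - 2*x.
u(x) = x·(3 − x) vanishes at x = 0 and x = 3, so u ∈ H^1_0(0, 3). Differentiate via the product rule and integrate the resulting polynomials term by term.
  ∫_0^3 u² dx = ∫_0^3 (x^4 - 6*x^3 + 9*x^2) dx. Term by term:
    ∫_0^3 x^4 dx = 243/5;  ∫_0^3 -6*x^3 dx = -243/2;  ∫_0^3 9*x^2 dx = 81.
  Sum: 243/5 − 243/2 + 81 = 81/10.
  ∫_0^3 (u')² dx = ∫_0^3 (4*x^2 - 12*x + 9) dx. Term by term:
    ∫_0^3 4*x^2 dx = 36;  ∫_0^3 -12*x dx = -54;  ∫_0^3 9 dx = 27.
  Sum: 36 − 54 + 27 = 9.
∫_0^3 u² dx = 81/10, so ||u||_L² = 9*sqrt(10)/10.
∫_0^3 (u')² dx = 9, so ||u'||_L² = 3.
Ratio ||u||_L² / ||u'||_L² = 3*sqrt(10)/10.
Sharp Poincaré constant on H^1_0(0, 3) is C_P = L/π = 3/π, achieved by sin(π/3·x).
A polynomial bump cannot attain the sharp Poincaré constant (only the first sine eigenfunction does), so the ratio is strictly less than C_P, consistent with ||u||_L² ≤ C_P ||u'||_L².


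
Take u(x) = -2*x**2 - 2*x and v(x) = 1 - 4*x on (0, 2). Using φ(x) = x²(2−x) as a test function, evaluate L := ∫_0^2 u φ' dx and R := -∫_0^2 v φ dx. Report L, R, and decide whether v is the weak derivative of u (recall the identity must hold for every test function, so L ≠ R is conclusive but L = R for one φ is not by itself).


LHS = 136/15, RHS = 76/15. No, v is not the weak derivative of u.

u(x) = -2*x**2 - 2*x, classical derivative u'(x) = -4*x - 2.
φ(x) = x²(2−x), so φ'(x) = x*(4 - 3*x).
Note φ(0) = φ(2) = 0, so the boundary term u·φ vanishes.
LHS = ∫_0^2 u(x) φ'(x) dx = ∫_0^2 (6*x^4 - 2*x^3 - 8*x^2) dx. Term by term:
  ∫_0^2 6*x^4 dx = 192/5;  ∫_0^2 -2*x^3 dx = -8;  ∫_0^2 -8*x^2 dx = -64/3.
Sum: 192/5 − 8 − 64/3 = 136/15.
So LHS = 136/15.
∫_0^2 v(x) φ(x) dx = ∫_0^2 (4*x^4 - 9*x^3 + 2*x^2) dx. Term by term:
  ∫_0^2 4*x^4 dx = 128/5;  ∫_0^2 -9*x^3 dx = -36;  ∫_0^2 2*x^2 dx = 16/3.
Sum: 128/5 − 36 + 16/3 = -76/15.
So RHS = -∫_0^2 v(x) φ(x) dx = 76/15.
LHS − RHS = 4 ≠ 0, so the identity fails.
(For a valid weak derivative the identity must hold for EVERY test function, in particular this one. The failure shows v is NOT the weak derivative of u.)
Correct weak derivative would be u'(x) = -4*x - 2.


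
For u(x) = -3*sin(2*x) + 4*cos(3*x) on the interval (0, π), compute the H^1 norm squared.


||u||_{H^1(0,π)}^2 = 192 + 205*π/2

u'(x) = -12*sin(3*x) - 6*cos(2*x).
Expand u² and (u')² and integrate term by term on (0, π), using: for integers n ≥ 1, ∫_0^π sin²(nx) dx = ∫_0^π cos²(nx) dx = π/2; for n ≠ n', ∫_0^π sin(nx)sin(n'x) dx = ∫_0^π cos(nx)cos(n'x) dx = 0; and by product-to-sum, ∫_0^π sin(nx)cos(n'x) dx = ½∫_0^π [sin((n+n')x) + sin((n−n')x)] dx, which is 0 when n+n' is even and 2n/(n²−n'²) when n+n' is odd (it need not vanish on (0, π)).
  u² squared terms: (-3)²·∫sin(2x)² dx = 9·π/2 = 9*π/2;  (4)²·∫cos(3x)² dx = 16·π/2 = 8*π.
  u² cross terms: 2·(-3)·(4)·∫sin(2x)·cos(3x) dx = -24·(-4/5) = 96/5.
  So ∫_0^π u² dx = 9*π/2 + 8*π + 96/5 = 96/5 + 25*π/2.
  (u')² squared terms: (-12)²·∫sin(3x)² dx = 144·π/2 = 72*π;  (-6)²·∫cos(2x)² dx = 36·π/2 = 18*π.
  (u')² cross terms: 2·(-12)·(-6)·∫sin(3x)·cos(2x) dx = 144·(6/5) = 864/5.
  So ∫_0^π (u')² dx = 72*π + 18*π + 864/5 = 864/5 + 90*π.
||u||_{H^1}^2 = (96/5 + 25*π/2) + (864/5 + 90*π) = 192 + 205*π/2.


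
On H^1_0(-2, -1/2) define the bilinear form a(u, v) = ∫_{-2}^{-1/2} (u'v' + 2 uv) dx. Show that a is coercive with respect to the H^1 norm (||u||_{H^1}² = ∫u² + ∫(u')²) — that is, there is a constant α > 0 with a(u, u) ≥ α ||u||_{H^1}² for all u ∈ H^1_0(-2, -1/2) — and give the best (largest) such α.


α = 1

Coercivity of a(·,·) on H^1_0(-2, -1/2) means a(u, u) ≥ α ||u||_{H^1}² for every u ∈ H^1_0.
The interval has length L = 3/2, and Poincaré/coercivity depend only on L. Here a(u, u) = ∫(u')² + (2)·∫u².
Here c = 2 ≥ 1, so a(u,u) = ∫(u')² + c∫u² ≥ ∫(u')² + ∫u² = ||u||_{H^1}², i.e. α = 1 works. No larger α is possible: a(u,u) ≥ α||u||_{H^1}² means (1−α)∫(u')² ≥ (α−c)∫u², and for the modes u_n = sin(nπ(x−x₀)/L) (x₀ the left endpoint) one has ∫u_n²/∫(u_n')² = (L/(nπ))² → 0, so a(u_n,u_n)/||u_n||_{H^1}² → 1. Hence the optimal constant is α = 1.
Therefore α = 1.


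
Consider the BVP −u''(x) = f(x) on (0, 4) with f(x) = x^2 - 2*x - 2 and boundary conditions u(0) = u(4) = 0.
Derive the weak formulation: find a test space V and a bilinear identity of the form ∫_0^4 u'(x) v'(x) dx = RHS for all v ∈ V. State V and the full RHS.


V = H^1_0(0, 4) (so v(0) = v(4) = 0); weak form: ∫_0^4 u'v' dx = ∫_0^4 (x^2 - 2*x - 2) v dx for all v ∈ V.

Multiply both sides by a test function v and integrate from 0 to 4:
  ∫_0^4 −u''(x) v(x) dx = ∫_0^4 f(x) v(x) dx.
Integrate the LHS by parts once:
  ∫_0^4 −u'' v dx = −[u'(x) v(x)]_0^4 + ∫_0^4 u'(x) v'(x) dx.
Thus ∫_0^4 u'(x) v'(x) dx = ∫_0^4 f(x) v(x) dx + [u'(x) v(x)]_0^4.
Choose V so that boundary terms are either known or forced to vanish.
u is Dirichlet: u(0) = u(4) = 0. Let V = H^1_0(0, 4); then v(0) = v(4) = 0, and [u' v]_0^4 = 0.
Weak formulation: find u (satisfying any essential BC) such that ∫_0^4 u'(x) v'(x) dx = ∫_0^4 f v dx for all v ∈ V.
Substituting f(x) = x^2 - 2*x - 2, the right-hand side is ∫_0^4 (x^2 - 2*x - 2) v dx.


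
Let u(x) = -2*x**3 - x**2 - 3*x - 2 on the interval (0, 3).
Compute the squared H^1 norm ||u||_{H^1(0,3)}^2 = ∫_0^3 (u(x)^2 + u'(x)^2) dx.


||u||_{H^1}^2 = 385743/70

The H^1 norm (squared) on an interval (0, L) is
  ||u||_{H^1}^2 = ∫_0^L u(x)^2 dx + ∫_0^L u'(x)^2 dx.
Compute u'(x) = -6*x**2 - 2*x - 3.
Then u(x)^2 = 4*x**6 + 4*x**5 + 13*x**4 + 14*x**3 + 13*x**2 + 12*x + 4 and u'(x)^2 = 36*x**4 + 24*x**3 + 40*x**2 + 12*x + 9.
Integrate each monomial from 0 to 3 using ∫_0^3 c·x^n dx = c·3^(n+1)/(n+1):
  ∫_0^3 u(x)^2 dx = ∫_0^3 (4*x^6 + 4*x^5 + 13*x^4 + 14*x^3 + 13*x^2 + 12*x + 4) dx. Term by term:
    ∫_0^3 4*x^6 dx = 8748/7;  ∫_0^3 4*x^5 dx = 486;  ∫_0^3 13*x^4 dx = 3159/5;
    ∫_0^3 14*x^3 dx = 567/2;  ∫_0^3 13*x^2 dx = 117;  ∫_0^3 12*x dx = 54;
    ∫_0^3 4 dx = 12.
  Sum: 8748/7 + 486 + 3159/5 + 567/2 + 117 + 54 + 12 = 198381/70.
  ∫_0^3 u'(x)^2 dx = ∫_0^3 (36*x^4 + 24*x^3 + 40*x^2 + 12*x + 9) dx. Term by term:
    ∫_0^3 36*x^4 dx = 8748/5;  ∫_0^3 24*x^3 dx = 486;  ∫_0^3 40*x^2 dx = 360;
    ∫_0^3 12*x dx = 54;  ∫_0^3 9 dx = 27.
  Sum: 8748/5 + 486 + 360 + 54 + 27 = 13383/5.
Adding: ||u||_{H^1}^2 = 198381/70 + 13383/5 = 385743/70.


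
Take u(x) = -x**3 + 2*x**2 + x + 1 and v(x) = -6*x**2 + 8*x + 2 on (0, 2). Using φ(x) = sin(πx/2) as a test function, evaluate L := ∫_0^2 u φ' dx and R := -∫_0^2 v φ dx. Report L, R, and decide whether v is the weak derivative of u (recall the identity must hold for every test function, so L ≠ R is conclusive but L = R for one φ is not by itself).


LHS = -96/π^3 + 4/π, RHS = -192/π^3 + 8/π. No, v is not the weak derivative of u.

u(x) = -x**3 + 2*x**2 + x + 1, classical derivative u'(x) = -3*x**2 + 4*x + 1.
φ(x) = sin(πx/2), so φ'(x) = π*cos(π*x/2)/2.
Note φ(0) = φ(2) = 0, so the boundary term u·φ vanishes.
LHS = ∫_0^2 u(x) φ'(x) dx = ∫_0^2 (-π*x^3*cos(π*x/2)/2 + π*x^2*cos(π*x/2) + π*x*cos(π*x/2)/2 + π*cos(π*x/2)/2) dx. Term by term:
  ∫_0^2 π*cos(π*x/2)/2 dx = 0;  ∫_0^2 π*x^2*cos(π*x/2) dx = -16/π;  ∫_0^2 π*x*cos(π*x/2)/2 dx = -4/π;
  ∫_0^2 -π*x^3*cos(π*x/2)/2 dx = -96/π^3 + 24/π.
Sum: 0 − 16/π − 4/π + -96/π^3 + 24/π = -96/π^3 + 4/π.
So LHS = -96/π^3 + 4/π.
∫_0^2 v(x) φ(x) dx = ∫_0^2 (-6*x^2*sin(π*x/2) + 8*x*sin(π*x/2) + 2*sin(π*x/2)) dx. Term by term:
  ∫_0^2 2*sin(π*x/2) dx = 8/π;  ∫_0^2 -6*x^2*sin(π*x/2) dx = -48/π + 192/π^3;  ∫_0^2 8*x*sin(π*x/2) dx = 32/π.
Sum: 8/π + -48/π + 192/π^3 + 32/π = -8/π + 192/π^3.
So RHS = -∫_0^2 v(x) φ(x) dx = -192/π^3 + 8/π.
LHS − RHS = -4/π + 96/π^3 ≠ 0, so the identity fails.
(For a valid weak derivative the identity must hold for EVERY test function, in particular this one. The failure shows v is NOT the weak derivative of u.)
Correct weak derivative would be u'(x) = -3*x**2 + 4*x + 1.


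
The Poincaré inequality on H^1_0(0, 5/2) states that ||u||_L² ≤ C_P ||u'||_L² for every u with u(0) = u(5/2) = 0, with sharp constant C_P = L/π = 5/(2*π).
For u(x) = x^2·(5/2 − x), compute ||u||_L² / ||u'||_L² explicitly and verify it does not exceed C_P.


||u||_L² / ||u'||_L² = 5*sqrt(14)/28 < C_P = 5/(2*π).

u(x) = x^2·(5/2 − x), so u'(x) = x*(5 - 3*x).
u(x) = x^2·(5/2 − x) vanishes at x = 0 and x = 5/2, so u ∈ H^1_0(0, 5/2). Differentiate via the product rule and integrate the resulting polynomials term by term.
  ∫_0^5/2 u² dx = ∫_0^5/2 (x^6 - 5*x^5 + 25*x^4/4) dx. Term by term:
    ∫_0^5/2 x^6 dx = 78125/896;  ∫_0^5/2 -5*x^5 dx = -78125/384;  ∫_0^5/2 25*x^4/4 dx = 15625/128.
  Sum: 78125/896 − 78125/384 + 15625/128 = 15625/2688.
  ∫_0^5/2 (u')² dx = ∫_0^5/2 (9*x^4 - 30*x^3 + 25*x^2) dx. Term by term:
    ∫_0^5/2 9*x^4 dx = 5625/32;  ∫_0^5/2 -30*x^3 dx = -9375/32;  ∫_0^5/2 25*x^2 dx = 3125/24.
  Sum: 5625/32 − 9375/32 + 3125/24 = 625/48.
∫_0^5/2 u² dx = 15625/2688, so ||u||_L² = 125*sqrt(42)/336.
∫_0^5/2 (u')² dx = 625/48, so ||u'||_L² = 25*sqrt(3)/12.
Ratio ||u||_L² / ||u'||_L² = 5*sqrt(14)/28.
Sharp Poincaré constant on H^1_0(0, 5/2) is C_P = L/π = 5/(2*π), achieved by sin(2*π/5·x).
A polynomial bump cannot attain the sharp Poincaré constant (only the first sine eigenfunction does), so the ratio is strictly less than C_P, consistent with ||u||_L² ≤ C_P ||u'||_L².


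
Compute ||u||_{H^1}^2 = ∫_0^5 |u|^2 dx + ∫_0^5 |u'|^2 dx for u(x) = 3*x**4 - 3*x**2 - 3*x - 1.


||u||_{H^1}^2 = 6437275/2

The H^1 norm (squared) on an interval (0, L) is
  ||u||_{H^1}^2 = ∫_0^L u(x)^2 dx + ∫_0^L u'(x)^2 dx.
Compute u'(x) = 12*x**3 - 6*x - 3.
Then u(x)^2 = 9*x**8 - 18*x**6 - 18*x**5 + 3*x**4 + 18*x**3 + 15*x**2 + 6*x + 1 and u'(x)^2 = 144*x**6 - 144*x**4 - 72*x**3 + 36*x**2 + 36*x + 9.
Integrate each monomial from 0 to 5 using ∫_0^5 c·x^n dx = c·5^(n+1)/(n+1):
  ∫_0^5 u(x)^2 dx = ∫_0^5 (9*x^8 - 18*x^6 - 18*x^5 + 3*x^4 + 18*x^3 + 15*x^2 + 6*x + 1) dx. Term by term:
    ∫_0^5 9*x^8 dx = 1953125;  ∫_0^5 -18*x^6 dx = -1406250/7;  ∫_0^5 -18*x^5 dx = -46875;
    ∫_0^5 3*x^4 dx = 1875;  ∫_0^5 18*x^3 dx = 5625/2;  ∫_0^5 15*x^2 dx = 625;
    ∫_0^5 6*x dx = 75;  ∫_0^5 1 dx = 5.
  Sum: 1953125 − 1406250/7 − 46875 + 1875 + 5625/2 + 625 + 75 + 5 = 23950495/14.
  ∫_0^5 u'(x)^2 dx = ∫_0^5 (144*x^6 - 144*x^4 - 72*x^3 + 36*x^2 + 36*x + 9) dx. Term by term:
    ∫_0^5 144*x^6 dx = 11250000/7;  ∫_0^5 -144*x^4 dx = -90000;  ∫_0^5 -72*x^3 dx = -11250;
    ∫_0^5 36*x^2 dx = 1500;  ∫_0^5 36*x dx = 450;  ∫_0^5 9 dx = 45.
  Sum: 11250000/7 − 90000 − 11250 + 1500 + 450 + 45 = 10555215/7.
Adding: ||u||_{H^1}^2 = 23950495/14 + 10555215/7 = 6437275/2.


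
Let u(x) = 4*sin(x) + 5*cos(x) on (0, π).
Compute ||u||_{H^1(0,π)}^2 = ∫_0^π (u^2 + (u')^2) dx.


||u||_{H^1(0,π)}^2 = 41*π

u'(x) = -5*sin(x) + 4*cos(x).
Expand u² and (u')² and integrate term by term on (0, π), using: for integers n ≥ 1, ∫_0^π sin²(nx) dx = ∫_0^π cos²(nx) dx = π/2; for n ≠ n', ∫_0^π sin(nx)sin(n'x) dx = ∫_0^π cos(nx)cos(n'x) dx = 0; and by product-to-sum, ∫_0^π sin(nx)cos(n'x) dx = ½∫_0^π [sin((n+n')x) + sin((n−n')x)] dx, which is 0 when n+n' is even and 2n/(n²−n'²) when n+n' is odd (it need not vanish on (0, π)).
  u² squared terms: (4)²·∫sin(x)² dx = 16·π/2 = 8*π;  (5)²·∫cos(x)² dx = 25·π/2 = 25*π/2.
  u² cross terms: 2·(4)·(5)·∫sin(x)·cos(x) dx = 40·(0) = 0.
  So ∫_0^π u² dx = 8*π + 25*π/2 + 0 = 41*π/2.
  (u')² squared terms: (-5)²·∫sin(x)² dx = 25·π/2 = 25*π/2;  (4)²·∫cos(x)² dx = 16·π/2 = 8*π.
  (u')² cross terms: 2·(-5)·(4)·∫sin(x)·cos(x) dx = -40·(0) = 0.
  So ∫_0^π (u')² dx = 25*π/2 + 8*π + 0 = 41*π/2.
||u||_{H^1}^2 = (41*π/2) + (41*π/2) = 41*π.


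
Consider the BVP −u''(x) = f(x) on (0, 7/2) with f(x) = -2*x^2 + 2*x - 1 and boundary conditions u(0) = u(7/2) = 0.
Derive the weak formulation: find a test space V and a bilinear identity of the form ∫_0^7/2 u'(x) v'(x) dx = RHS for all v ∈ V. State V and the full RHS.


V = H^1_0(0, 7/2) (so v(0) = v(7/2) = 0); weak form: ∫_0^7/2 u'v' dx = ∫_0^7/2 (-2*x^2 + 2*x - 1) v dx for all v ∈ V.

Multiply both sides by a test function v and integrate from 0 to 7/2:
  ∫_0^7/2 −u''(x) v(x) dx = ∫_0^7/2 f(x) v(x) dx.
Integrate the LHS by parts once:
  ∫_0^7/2 −u'' v dx = −[u'(x) v(x)]_0^7/2 + ∫_0^7/2 u'(x) v'(x) dx.
Thus ∫_0^7/2 u'(x) v'(x) dx = ∫_0^7/2 f(x) v(x) dx + [u'(x) v(x)]_0^7/2.
Choose V so that boundary terms are either known or forced to vanish.
u is Dirichlet: u(0) = u(7/2) = 0. Let V = H^1_0(0, 7/2); then v(0) = v(7/2) = 0, and [u' v]_0^7/2 = 0.
Weak formulation: find u (satisfying any essential BC) such that ∫_0^7/2 u'(x) v'(x) dx = ∫_0^7/2 f v dx for all v ∈ V.
Substituting f(x) = -2*x^2 + 2*x - 1, the right-hand side is ∫_0^7/2 (-2*x^2 + 2*x - 1) v dx.


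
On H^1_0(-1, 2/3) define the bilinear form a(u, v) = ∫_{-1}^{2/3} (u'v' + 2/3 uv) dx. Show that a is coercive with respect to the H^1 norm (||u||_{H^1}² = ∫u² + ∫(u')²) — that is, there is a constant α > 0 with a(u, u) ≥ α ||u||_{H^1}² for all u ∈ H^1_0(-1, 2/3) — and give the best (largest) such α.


α = (50 + 27*π^2)/(3*(25 + 9*π^2))

Coercivity of a(·,·) on H^1_0(-1, 2/3) means a(u, u) ≥ α ||u||_{H^1}² for every u ∈ H^1_0.
The interval has length L = 5/3, and Poincaré/coercivity depend only on L. Here a(u, u) = ∫(u')² + (2/3)·∫u².
Here 0 < c = 2/3 < 1. The condition a(u,u) ≥ α||u||_{H^1}² reads (1−α)∫(u')² ≥ (α−c)∫u². Any admissible α is ≤ 1 (rapidly oscillating u have ∫u²/∫(u')² → 0), and α = 1 would force 0 ≥ (1−c)∫u², impossible since c < 1; so 1−α > 0. By the sharp Poincaré inequality on H^1_0 of an interval of length L, ∫(u')² ≥ (π/L)²∫u² with equality for the first sine mode sin(π(x−x₀)/L) (x₀ the left endpoint), so the inequality holds for all u iff (1−α)(π/L)² ≥ α − c, i.e. α ≤ ((π/L)² + c)/((π/L)² + 1) = (1 + c(L/π)²)/(1 + (L/π)²). With (π/L)² = 9*π^2/25 and c = 2/3, the largest admissible constant is α = ((π/L)² + c)/((π/L)² + 1).
Simplifying, α = (50 + 27*π^2)/(3*(25 + 9*π^2)).


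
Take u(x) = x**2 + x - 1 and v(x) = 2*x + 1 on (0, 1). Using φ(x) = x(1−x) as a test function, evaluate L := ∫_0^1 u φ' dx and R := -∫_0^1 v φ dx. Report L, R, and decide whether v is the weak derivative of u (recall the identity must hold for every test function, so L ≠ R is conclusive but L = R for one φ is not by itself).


LHS = -1/3, RHS = -1/3. Yes, v = u' weakly.

u(x) = x**2 + x - 1, classical derivative u'(x) = 2*x + 1.
φ(x) = x(1−x), so φ'(x) = 1 - 2*x.
Note φ(0) = φ(1) = 0, so the boundary term u·φ vanishes.
LHS = ∫_0^1 u(x) φ'(x) dx = ∫_0^1 (-2*x^3 - x^2 + 3*x - 1) dx. Term by term:
  ∫_0^1 -2*x^3 dx = -1/2;  ∫_0^1 -x^2 dx = -1/3;  ∫_0^1 3*x dx = 3/2;
  ∫_0^1 -1 dx = -1.
Sum: -1/2 − 1/3 + 3/2 − 1 = -1/3.
So LHS = -1/3.
∫_0^1 v(x) φ(x) dx = ∫_0^1 (-2*x^3 + x^2 + x) dx. Term by term:
  ∫_0^1 -2*x^3 dx = -1/2;  ∫_0^1 x^2 dx = 1/3;  ∫_0^1 x dx = 1/2.
Sum: -1/2 + 1/3 + 1/2 = 1/3.
So RHS = -∫_0^1 v(x) φ(x) dx = -1/3.
LHS = RHS, so the identity holds for this test φ.
Moreover u is smooth here and v(x) = u'(x) = 2*x + 1 pointwise, so the identity holds for every test function. Hence v is the weak derivative of u.


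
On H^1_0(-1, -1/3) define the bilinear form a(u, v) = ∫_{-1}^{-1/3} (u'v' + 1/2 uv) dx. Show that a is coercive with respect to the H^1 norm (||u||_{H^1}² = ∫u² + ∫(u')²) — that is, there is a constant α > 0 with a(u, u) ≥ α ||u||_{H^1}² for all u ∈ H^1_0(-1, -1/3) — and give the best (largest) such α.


α = (2 + 9*π^2)/(4 + 9*π^2)

Coercivity of a(·,·) on H^1_0(-1, -1/3) means a(u, u) ≥ α ||u||_{H^1}² for every u ∈ H^1_0.
The interval has length L = 2/3, and Poincaré/coercivity depend only on L. Here a(u, u) = ∫(u')² + (1/2)·∫u².
Here 0 < c = 1/2 < 1. The condition a(u,u) ≥ α||u||_{H^1}² reads (1−α)∫(u')² ≥ (α−c)∫u². Any admissible α is ≤ 1 (rapidly oscillating u have ∫u²/∫(u')² → 0), and α = 1 would force 0 ≥ (1−c)∫u², impossible since c < 1; so 1−α > 0. By the sharp Poincaré inequality on H^1_0 of an interval of length L, ∫(u')² ≥ (π/L)²∫u² with equality for the first sine mode sin(π(x−x₀)/L) (x₀ the left endpoint), so the inequality holds for all u iff (1−α)(π/L)² ≥ α − c, i.e. α ≤ ((π/L)² + c)/((π/L)² + 1) = (1 + c(L/π)²)/(1 + (L/π)²). With (π/L)² = 9*π^2/4 and c = 1/2, the largest admissible constant is α = ((π/L)² + c)/((π/L)² + 1).
Simplifying, α = (2 + 9*π^2)/(4 + 9*π^2).


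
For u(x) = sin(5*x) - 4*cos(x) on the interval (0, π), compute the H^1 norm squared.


||u||_{H^1(0,π)}^2 = 29*π

u'(x) = 4*sin(x) + 5*cos(5*x).
Expand u² and (u')² and integrate term by term on (0, π), using: for integers n ≥ 1, ∫_0^π sin²(nx) dx = ∫_0^π cos²(nx) dx = π/2; for n ≠ n', ∫_0^π sin(nx)sin(n'x) dx = ∫_0^π cos(nx)cos(n'x) dx = 0; and by product-to-sum, ∫_0^π sin(nx)cos(n'x) dx = ½∫_0^π [sin((n+n')x) + sin((n−n')x)] dx, which is 0 when n+n' is even and 2n/(n²−n'²) when n+n' is odd (it need not vanish on (0, π)).
  u² squared terms: (-4)²·∫cos(x)² dx = 16·π/2 = 8*π;  (1)²·∫sin(5x)² dx = 1·π/2 = π/2.
  u² cross terms: 2·(-4)·(1)·∫cos(x)·sin(5x) dx = -8·(0) = 0.
  So ∫_0^π u² dx = 8*π + π/2 + 0 = 17*π/2.
  (u')² squared terms: (4)²·∫sin(x)² dx = 16·π/2 = 8*π;  (5)²·∫cos(5x)² dx = 25·π/2 = 25*π/2.
  (u')² cross terms: 2·(4)·(5)·∫sin(x)·cos(5x) dx = 40·(0) = 0.
  So ∫_0^π (u')² dx = 8*π + 25*π/2 + 0 = 41*π/2.
||u||_{H^1}^2 = (17*π/2) + (41*π/2) = 29*π.


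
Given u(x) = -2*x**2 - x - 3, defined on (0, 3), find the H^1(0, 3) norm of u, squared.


||u||_{H^1}^2 = 3147/5

The H^1 norm (squared) on an interval (0, L) is
  ||u||_{H^1}^2 = ∫_0^L u(x)^2 dx + ∫_0^L u'(x)^2 dx.
Compute u'(x) = -4*x - 1.
Then u(x)^2 = 4*x**4 + 4*x**3 + 13*x**2 + 6*x + 9 and u'(x)^2 = 16*x**2 + 8*x + 1.
Integrate each monomial from 0 to 3 using ∫_0^3 c·x^n dx = c·3^(n+1)/(n+1):
  ∫_0^3 u(x)^2 dx = ∫_0^3 (4*x^4 + 4*x^3 + 13*x^2 + 6*x + 9) dx. Term by term:
    ∫_0^3 4*x^4 dx = 972/5;  ∫_0^3 4*x^3 dx = 81;  ∫_0^3 13*x^2 dx = 117;
    ∫_0^3 6*x dx = 27;  ∫_0^3 9 dx = 27.
  Sum: 972/5 + 81 + 117 + 27 + 27 = 2232/5.
  ∫_0^3 u'(x)^2 dx = ∫_0^3 (16*x^2 + 8*x + 1) dx. Term by term:
    ∫_0^3 16*x^2 dx = 144;  ∫_0^3 8*x dx = 36;  ∫_0^3 1 dx = 3.
  Sum: 144 + 36 + 3 = 183.
Adding: ||u||_{H^1}^2 = 2232/5 + 183 = 3147/5.


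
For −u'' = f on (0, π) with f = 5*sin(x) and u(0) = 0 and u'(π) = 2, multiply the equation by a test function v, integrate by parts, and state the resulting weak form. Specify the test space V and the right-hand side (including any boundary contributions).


V = {v ∈ H^1(0, π) : v(0) = 0} (test functions vanish at x = 0 where u is specified); weak form: ∫_0^π u'v' dx = ∫_0^π (5*sin(x)) v dx + 2·v(π) for all v ∈ V.

Multiply both sides by a test function v and integrate from 0 to π:
  ∫_0^π −u''(x) v(x) dx = ∫_0^π f(x) v(x) dx.
Integrate the LHS by parts once:
  ∫_0^π −u'' v dx = −[u'(x) v(x)]_0^π + ∫_0^π u'(x) v'(x) dx.
Thus ∫_0^π u'(x) v'(x) dx = ∫_0^π f(x) v(x) dx + [u'(x) v(x)]_0^π.
Choose V so that boundary terms are either known or forced to vanish.
Mixed BC: u(0) = 0 (Dirichlet) and u'(π) = 2 (Neumann). Define V = {v ∈ H^1(0, π) : v(0) = 0}. Then [u' v]_0^π = u'(π)·v(π) − u'(0)·0 = 2·v(π).
Weak formulation: find u (satisfying any essential BC) such that ∫_0^π u'(x) v'(x) dx = ∫_0^π f v dx + 2·v(π) for all v ∈ V (Dirichlet at 0 absorbed into V; Neumann datum at x = π contributes the boundary term).
Substituting f(x) = 5*sin(x), the right-hand side is ∫_0^π (5*sin(x)) v dx + 2·v(π).


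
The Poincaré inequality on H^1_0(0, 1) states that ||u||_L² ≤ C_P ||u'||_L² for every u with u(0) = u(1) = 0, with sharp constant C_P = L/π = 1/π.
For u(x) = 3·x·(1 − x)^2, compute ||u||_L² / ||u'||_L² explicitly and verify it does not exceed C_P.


||u||_L² / ||u'||_L² = sqrt(14)/14 < C_P = 1/π.

u(x) = 3·x·(1 − x)^2, so u'(x) = 3*(x - 1)*(3*x - 1).
u(x) = 3·x·(1 − x)^2 vanishes at x = 0 and x = 1, so u ∈ H^1_0(0, 1). Differentiate via the product rule and integrate the resulting polynomials term by term.
  ∫_0^1 u² dx = ∫_0^1 (9*x^6 - 36*x^5 + 54*x^4 - 36*x^3 + 9*x^2) dx. Term by term:
    ∫_0^1 9*x^6 dx = 9/7;  ∫_0^1 -36*x^5 dx = -6;  ∫_0^1 54*x^4 dx = 54/5;
    ∫_0^1 -36*x^3 dx = -9;  ∫_0^1 9*x^2 dx = 3.
  Sum: 9/7 − 6 + 54/5 − 9 + 3 = 3/35.
  ∫_0^1 (u')² dx = ∫_0^1 (81*x^4 - 216*x^3 + 198*x^2 - 72*x + 9) dx. Term by term:
    ∫_0^1 81*x^4 dx = 81/5;  ∫_0^1 -216*x^3 dx = -54;  ∫_0^1 198*x^2 dx = 66;
    ∫_0^1 -72*x dx = -36;  ∫_0^1 9 dx = 9.
  Sum: 81/5 − 54 + 66 − 36 + 9 = 6/5.
∫_0^1 u² dx = 3/35, so ||u||_L² = sqrt(105)/35.
∫_0^1 (u')² dx = 6/5, so ||u'||_L² = sqrt(30)/5.
Ratio ||u||_L² / ||u'||_L² = sqrt(14)/14.
Sharp Poincaré constant on H^1_0(0, 1) is C_P = L/π = 1/π, achieved by sin(π·x).
A polynomial bump cannot attain the sharp Poincaré constant (only the first sine eigenfunction does), so the ratio is strictly less than C_P, consistent with ||u||_L² ≤ C_P ||u'||_L².


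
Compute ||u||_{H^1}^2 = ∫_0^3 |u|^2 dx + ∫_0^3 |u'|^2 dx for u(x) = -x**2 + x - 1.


||u||_{H^1}^2 = 501/10

The H^1 norm (squared) on an interval (0, L) is
  ||u||_{H^1}^2 = ∫_0^L u(x)^2 dx + ∫_0^L u'(x)^2 dx.
Compute u'(x) = 1 - 2*x.
Then u(x)^2 = x**4 - 2*x**3 + 3*x**2 - 2*x + 1 and u'(x)^2 = 4*x**2 - 4*x + 1.
Integrate each monomial from 0 to 3 using ∫_0^3 c·x^n dx = c·3^(n+1)/(n+1):
  ∫_0^3 u(x)^2 dx = ∫_0^3 (x^4 - 2*x^3 + 3*x^2 - 2*x + 1) dx. Term by term:
    ∫_0^3 x^4 dx = 243/5;  ∫_0^3 -2*x^3 dx = -81/2;  ∫_0^3 3*x^2 dx = 27;
    ∫_0^3 -2*x dx = -9;  ∫_0^3 1 dx = 3.
  Sum: 243/5 − 81/2 + 27 − 9 + 3 = 291/10.
  ∫_0^3 u'(x)^2 dx = ∫_0^3 (4*x^2 - 4*x + 1) dx. Term by term:
    ∫_0^3 4*x^2 dx = 36;  ∫_0^3 -4*x dx = -18;  ∫_0^3 1 dx = 3.
  Sum: 36 − 18 + 3 = 21.
Adding: ||u||_{H^1}^2 = 291/10 + 21 = 501/10.


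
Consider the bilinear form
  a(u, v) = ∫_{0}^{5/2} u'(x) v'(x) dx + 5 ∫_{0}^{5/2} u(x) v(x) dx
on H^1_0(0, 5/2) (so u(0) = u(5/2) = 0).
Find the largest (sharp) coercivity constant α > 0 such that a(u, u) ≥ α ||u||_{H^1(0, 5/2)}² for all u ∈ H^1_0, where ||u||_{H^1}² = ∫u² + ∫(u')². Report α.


α = 1

Coercivity of a(·,·) on H^1_0(0, 5/2) means a(u, u) ≥ α ||u||_{H^1}² for every u ∈ H^1_0.
The interval has length L = 5/2, and Poincaré/coercivity depend only on L. Here a(u, u) = ∫(u')² + (5)·∫u².
Here c = 5 ≥ 1, so a(u,u) = ∫(u')² + c∫u² ≥ ∫(u')² + ∫u² = ||u||_{H^1}², i.e. α = 1 works. No larger α is possible: a(u,u) ≥ α||u||_{H^1}² means (1−α)∫(u')² ≥ (α−c)∫u², and for the modes u_n = sin(nπ(x−x₀)/L) (x₀ the left endpoint) one has ∫u_n²/∫(u_n')² = (L/(nπ))² → 0, so a(u_n,u_n)/||u_n||_{H^1}² → 1. Hence the optimal constant is α = 1.
Therefore α = 1.


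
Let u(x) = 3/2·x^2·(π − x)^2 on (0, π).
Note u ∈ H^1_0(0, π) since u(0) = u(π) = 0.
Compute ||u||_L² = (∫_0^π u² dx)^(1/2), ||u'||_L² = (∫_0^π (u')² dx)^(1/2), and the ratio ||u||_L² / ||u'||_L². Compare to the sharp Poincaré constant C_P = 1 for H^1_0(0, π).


||u||_L² / ||u'||_L² = sqrt(3)*π/6 < C_P = 1.

u(x) = 3/2·x^2·(π − x)^2, so u'(x) = 3*x*(x - π)*(2*x - π).
u(x) = 3/2·x^2·(π − x)^2 vanishes at x = 0 and x = π, so u ∈ H^1_0(0, π). Differentiate via the product rule and integrate the resulting polynomials term by term.
  ∫_0^π u² dx = ∫_0^π (9*x^8/4 - 9*π*x^7 + 27*π^2*x^6/2 - 9*π^3*x^5 + 9*π^4*x^4/4) dx. Term by term:
    ∫_0^π 9*x^8/4 dx = π^9/4;  ∫_0^π -9*π*x^7 dx = -9*π^9/8;  ∫_0^π 27*π^2*x^6/2 dx = 27*π^9/14;
    ∫_0^π -9*π^3*x^5 dx = -3*π^9/2;  ∫_0^π 9*π^4*x^4/4 dx = 9*π^9/20.
  Sum: π^9/4 − 9*π^9/8 + 27*π^9/14 − 3*π^9/2 + 9*π^9/20 = π^9/280.
  ∫_0^π (u')² dx = ∫_0^π (36*x^6 - 108*π*x^5 + 117*π^2*x^4 - 54*π^3*x^3 + 9*π^4*x^2) dx. Term by term:
    ∫_0^π 36*x^6 dx = 36*π^7/7;  ∫_0^π -108*π*x^5 dx = -18*π^7;  ∫_0^π 117*π^2*x^4 dx = 117*π^7/5;
    ∫_0^π -54*π^3*x^3 dx = -27*π^7/2;  ∫_0^π 9*π^4*x^2 dx = 3*π^7.
  Sum: 36*π^7/7 − 18*π^7 + 117*π^7/5 − 27*π^7/2 + 3*π^7 = 3*π^7/70.
∫_0^π u² dx = π^9/280, so ||u||_L² = sqrt(70)*π^(9/2)/140.
∫_0^π (u')² dx = 3*π^7/70, so ||u'||_L² = sqrt(210)*π^(7/2)/70.
Ratio ||u||_L² / ||u'||_L² = sqrt(3)*π/6.
Sharp Poincaré constant on H^1_0(0, π) is C_P = L/π = 1, achieved by sin(x).
A polynomial bump cannot attain the sharp Poincaré constant (only the first sine eigenfunction does), so the ratio is strictly less than C_P, consistent with ||u||_L² ≤ C_P ||u'||_L².


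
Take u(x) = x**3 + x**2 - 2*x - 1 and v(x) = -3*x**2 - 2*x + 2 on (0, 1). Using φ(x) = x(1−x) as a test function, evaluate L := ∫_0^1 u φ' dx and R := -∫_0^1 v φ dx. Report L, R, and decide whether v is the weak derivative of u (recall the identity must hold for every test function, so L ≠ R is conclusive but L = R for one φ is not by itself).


LHS = 1/60, RHS = -1/60. No, v is not the weak derivative of u.

u(x) = x**3 + x**2 - 2*x - 1, classical derivative u'(x) = 3*x**2 + 2*x - 2.
φ(x) = x(1−x), so φ'(x) = 1 - 2*x.
Note φ(0) = φ(1) = 0, so the boundary term u·φ vanishes.
LHS = ∫_0^1 u(x) φ'(x) dx = ∫_0^1 (-2*x^4 - x^3 + 5*x^2 - 1) dx. Term by term:
  ∫_0^1 -2*x^4 dx = -2/5;  ∫_0^1 -x^3 dx = -1/4;  ∫_0^1 5*x^2 dx = 5/3;
  ∫_0^1 -1 dx = -1.
Sum: -2/5 − 1/4 + 5/3 − 1 = 1/60.
So LHS = 1/60.
∫_0^1 v(x) φ(x) dx = ∫_0^1 (3*x^4 - x^3 - 4*x^2 + 2*x) dx. Term by term:
  ∫_0^1 3*x^4 dx = 3/5;  ∫_0^1 -x^3 dx = -1/4;  ∫_0^1 -4*x^2 dx = -4/3;
  ∫_0^1 2*x dx = 1.
Sum: 3/5 − 1/4 − 4/3 + 1 = 1/60.
So RHS = -∫_0^1 v(x) φ(x) dx = -1/60.
LHS − RHS = 1/30 ≠ 0, so the identity fails.
(For a valid weak derivative the identity must hold for EVERY test function, in particular this one. The failure shows v is NOT the weak derivative of u.)
Correct weak derivative would be u'(x) = 3*x**2 + 2*x - 2.


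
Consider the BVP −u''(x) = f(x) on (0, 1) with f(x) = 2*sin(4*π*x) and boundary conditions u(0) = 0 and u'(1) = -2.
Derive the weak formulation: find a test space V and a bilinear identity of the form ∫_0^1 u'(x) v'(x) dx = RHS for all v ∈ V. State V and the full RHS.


V = {v ∈ H^1(0, 1) : v(0) = 0} (test functions vanish at x = 0 where u is specified); weak form: ∫_0^1 u'v' dx = ∫_0^1 (2*sin(4*π*x)) v dx − 2·v(1) for all v ∈ V.

Multiply both sides by a test function v and integrate from 0 to 1:
  ∫_0^1 −u''(x) v(x) dx = ∫_0^1 f(x) v(x) dx.
Integrate the LHS by parts once:
  ∫_0^1 −u'' v dx = −[u'(x) v(x)]_0^1 + ∫_0^1 u'(x) v'(x) dx.
Thus ∫_0^1 u'(x) v'(x) dx = ∫_0^1 f(x) v(x) dx + [u'(x) v(x)]_0^1.
Choose V so that boundary terms are either known or forced to vanish.
Mixed BC: u(0) = 0 (Dirichlet) and u'(1) = -2 (Neumann). Define V = {v ∈ H^1(0, 1) : v(0) = 0}. Then [u' v]_0^1 = u'(1)·v(1) − u'(0)·0 = − 2·v(1).
Weak formulation: find u (satisfying any essential BC) such that ∫_0^1 u'(x) v'(x) dx = ∫_0^1 f v dx − 2·v(1) for all v ∈ V (Dirichlet at 0 absorbed into V; Neumann datum at x = 1 contributes the boundary term).
Substituting f(x) = 2*sin(4*π*x), the right-hand side is ∫_0^1 (2*sin(4*π*x)) v dx − 2·v(1).
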